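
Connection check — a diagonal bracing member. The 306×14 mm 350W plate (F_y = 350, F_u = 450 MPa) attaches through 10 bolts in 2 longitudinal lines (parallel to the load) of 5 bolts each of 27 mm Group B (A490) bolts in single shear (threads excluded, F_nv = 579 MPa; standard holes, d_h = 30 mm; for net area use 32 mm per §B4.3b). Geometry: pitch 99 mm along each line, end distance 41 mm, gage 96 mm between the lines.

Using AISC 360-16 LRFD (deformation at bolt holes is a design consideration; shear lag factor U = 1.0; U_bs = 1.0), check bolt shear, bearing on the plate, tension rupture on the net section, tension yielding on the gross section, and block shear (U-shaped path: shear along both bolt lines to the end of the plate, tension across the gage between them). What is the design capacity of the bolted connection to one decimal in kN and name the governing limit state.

Bolt shear: A_b = π(27)²/4 = 572.56 mm². φR_n = 0.75 × 579 × 572.56 × 10 × 1 = 2486.3 kN.
Bearing (14 mm plate, F_u = 450 MPa): end bolts L_c = 41 − 30/2 = 26, R_n = min(1.2×26×14×450, 2.4×27×14×450) = 196.56 kN/bolt; interior L_c = 99 − 30 = 69, R_n = 408.24 kN/bolt. φR_n = 0.75 × (2×196.56 + 8×408.24) = 2744.3 kN.
Tension rupture (net): A_n = (306 − 2×32)×14 = 3388 mm² (U = 1.0, A_e = A_n). φR_n = 0.75 × 450 × 3388 = 1143.5 kN.
Tension yield (gross): A_g = 306×14 = 4284 mm². φR_n = 0.90 × 350 × 4284 = 1349.5 kN.
Block shear: shear path 2×[41+4×99] = 2×437 mm, A_gv = 12236, A_nv = 2×(437 − 4.5×32)×14 = 8204 mm²; tension across gage: (96 − 1×32)×14 = 896 mm². R_n = min(0.6×450×8204, 0.6×350×12236) + 1.0×450×896 = min(2215.1, 2569.6) + 403.2 = 2618.3 kN. φR_n = 0.75 × 2618.3 = 1963.7 kN.
Governing: min(2486.3, 2744.3, 1143.5, 1349.5, 1963.7) = 1143.5 kN → net-section rupture.

1143.5 kN (net-section rupture governs)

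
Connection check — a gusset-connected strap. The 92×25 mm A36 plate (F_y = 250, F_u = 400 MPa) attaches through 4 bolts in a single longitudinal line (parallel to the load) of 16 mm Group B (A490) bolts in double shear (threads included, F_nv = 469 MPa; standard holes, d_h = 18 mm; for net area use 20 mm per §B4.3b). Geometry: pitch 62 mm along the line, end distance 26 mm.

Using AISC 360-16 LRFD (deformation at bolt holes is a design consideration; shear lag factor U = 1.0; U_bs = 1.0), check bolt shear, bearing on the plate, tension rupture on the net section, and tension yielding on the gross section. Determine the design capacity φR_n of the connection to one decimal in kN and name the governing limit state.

517.5 kN (gross-section yield governs)

Bolt shear: A_b = π(16)²/4 = 201.06 mm². φR_n = 0.75 × 469 × 201.06 × 4 × 2 = 565.8 kN.
Bearing (25 mm plate, F_u = 400 MPa): end bolts L_c = 26 − 18/2 = 17, R_n = min(1.2×17×25×400, 2.4×16×25×400) = 204 kN/bolt; interior L_c = 62 − 18 = 44, R_n = 384 kN/bolt. φR_n = 0.75 × (1×204 + 3×384) = 1017.0 kN.
Tension rupture (net): A_n = (92 − 1×20)×25 = 1800 mm² (U = 1.0, A_e = A_n). φR_n = 0.75 × 400 × 1800 = 540.0 kN.
Tension yield (gross): A_g = 92×25 = 2300 mm². φR_n = 0.90 × 250 × 2300 = 517.5 kN.
Governing: min(565.8, 1017.0, 540.0, 517.5) = 517.5 kN → gross-section yield.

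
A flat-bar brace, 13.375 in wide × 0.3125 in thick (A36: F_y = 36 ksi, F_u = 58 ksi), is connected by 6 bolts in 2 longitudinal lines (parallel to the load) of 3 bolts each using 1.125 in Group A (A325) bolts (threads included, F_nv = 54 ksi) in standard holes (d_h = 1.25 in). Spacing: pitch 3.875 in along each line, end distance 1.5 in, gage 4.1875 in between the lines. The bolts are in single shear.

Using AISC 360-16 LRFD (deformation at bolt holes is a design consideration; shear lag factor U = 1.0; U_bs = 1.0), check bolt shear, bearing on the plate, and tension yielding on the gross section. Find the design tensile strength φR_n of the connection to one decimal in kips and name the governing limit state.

Bolt shear: A_b = π(1.125)²/4 = 0.99402 in². φR_n = 0.75 × 54 × 0.99402 × 6 × 1 = 241.5 kips.
Bearing (0.3125 in plate, F_u = 58 ksi): end bolts L_c = 1.5 − 1.25/2 = 0.875, R_n = min(1.2×0.875×0.3125×58, 2.4×1.125×0.3125×58) = 19.031 kips/bolt; interior L_c = 3.875 − 1.25 = 2.625, R_n = 48.938 kips/bolt. φR_n = 0.75 × (2×19.031 + 4×48.938) = 175.4 kips.
Tension yield (gross): A_g = 13.375×0.3125 = 4.1797 in². φR_n = 0.90 × 36 × 4.1797 = 135.4 kips.
Governing: min(241.5, 175.4, 135.4) = 135.4 kips → gross-section yield.

135.4 kips (gross-section yield governs)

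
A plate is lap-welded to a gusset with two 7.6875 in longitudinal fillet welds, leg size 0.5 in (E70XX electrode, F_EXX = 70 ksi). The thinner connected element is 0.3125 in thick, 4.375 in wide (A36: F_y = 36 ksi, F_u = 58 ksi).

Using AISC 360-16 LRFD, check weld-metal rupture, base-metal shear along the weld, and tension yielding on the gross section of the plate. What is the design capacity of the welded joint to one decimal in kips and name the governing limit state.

44.3 kips (gross-section yield governs)

Weld metal: throat = 0.707×0.5 = 0.3535 in, L = 2×7.6875 = 15.375 in. φR_n = 0.75 × 0.6 × 70 × 0.3535 × 15.375 = 171.2 kips.
Base metal shear (0.3125 in plate): yield φR_n = 1.0×0.6×36×0.3125×15.375 = 103.8 kips; rupture φR_n = 0.75×0.6×58×0.3125×15.375 = 125.4 kips; take 103.8 kips (yield).
Tension yield (gross): A_g = 4.375×0.3125 = 1.3672 in². φR_n = 0.90 × 36 × 1.3672 = 44.3 kips.
Governing: min(171.2, 103.8, 44.3) = 44.3 kips → gross-section yield.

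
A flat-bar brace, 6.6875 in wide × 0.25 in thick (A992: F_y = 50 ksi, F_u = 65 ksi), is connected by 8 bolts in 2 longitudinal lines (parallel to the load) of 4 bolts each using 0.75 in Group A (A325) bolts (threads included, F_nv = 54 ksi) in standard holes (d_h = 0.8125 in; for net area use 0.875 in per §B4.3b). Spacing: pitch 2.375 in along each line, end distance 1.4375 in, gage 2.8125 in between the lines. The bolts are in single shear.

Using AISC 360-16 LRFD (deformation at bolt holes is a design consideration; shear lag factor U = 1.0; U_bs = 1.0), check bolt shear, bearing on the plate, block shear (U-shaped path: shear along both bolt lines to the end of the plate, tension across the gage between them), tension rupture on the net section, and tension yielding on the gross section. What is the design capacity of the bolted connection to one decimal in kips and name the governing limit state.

Bolt shear: A_b = π(0.75)²/4 = 0.44179 in². φR_n = 0.75 × 54 × 0.44179 × 8 × 1 = 143.1 kips.
Bearing (0.25 in plate, F_u = 65 ksi): end bolts L_c = 1.4375 − 0.8125/2 = 1.03125, R_n = min(1.2×1.03125×0.25×65, 2.4×0.75×0.25×65) = 20.109 kips/bolt; interior L_c = 2.375 − 0.8125 = 1.5625, R_n = 29.25 kips/bolt. φR_n = 0.75 × (2×20.109 + 6×29.25) = 161.8 kips.
Block shear: shear path 2×[1.4375+3×2.375] = 2×8.5625 in, A_gv = 4.2813, A_nv = 2×(8.5625 − 3.5×0.875)×0.25 = 2.75 in²; tension across gage: (2.8125 − 1×0.875)×0.25 = 0.48438 in². R_n = min(0.6×65×2.75, 0.6×50×4.2813) + 1.0×65×0.48438 = min(107.25, 128.44) + 31.485 = 138.74 kips. φR_n = 0.75 × 138.74 = 104.1 kips.
Tension rupture (net): A_n = (6.6875 − 2×0.875)×0.25 = 1.2344 in² (U = 1.0, A_e = A_n). φR_n = 0.75 × 65 × 1.2344 = 60.2 kips.
Tension yield (gross): A_g = 6.6875×0.25 = 1.6719 in². φR_n = 0.90 × 50 × 1.6719 = 75.2 kips.
Governing: min(143.1, 161.8, 104.1, 60.2, 75.2) = 60.2 kips → net-section rupture.

60.2 kips (net-section rupture governs)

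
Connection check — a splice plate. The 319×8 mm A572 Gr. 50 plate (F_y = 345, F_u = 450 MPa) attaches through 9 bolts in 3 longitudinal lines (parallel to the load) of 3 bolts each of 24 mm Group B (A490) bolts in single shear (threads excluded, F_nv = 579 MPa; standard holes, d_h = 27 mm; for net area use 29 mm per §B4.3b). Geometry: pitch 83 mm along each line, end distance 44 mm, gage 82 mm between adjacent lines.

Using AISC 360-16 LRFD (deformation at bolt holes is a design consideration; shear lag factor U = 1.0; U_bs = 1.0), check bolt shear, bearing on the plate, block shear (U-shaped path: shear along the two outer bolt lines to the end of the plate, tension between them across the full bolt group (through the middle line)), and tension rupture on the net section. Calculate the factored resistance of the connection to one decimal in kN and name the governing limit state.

626.4 kN (net-section rupture governs)

Bolt shear: A_b = π(24)²/4 = 452.39 mm². φR_n = 0.75 × 579 × 452.39 × 9 × 1 = 1768.1 kN.
Bearing (8 mm plate, F_u = 450 MPa): end bolts L_c = 44 − 27/2 = 30.5, R_n = min(1.2×30.5×8×450, 2.4×24×8×450) = 131.76 kN/bolt; interior L_c = 83 − 27 = 56, R_n = 207.36 kN/bolt. φR_n = 0.75 × (3×131.76 + 6×207.36) = 1229.6 kN.
Block shear: shear path 2×[44+2×83] = 2×210 mm, A_gv = 3360, A_nv = 2×(210 − 2.5×29)×8 = 2200 mm²; tension across gage: (164 − 2×29)×8 = 848 mm². R_n = min(0.6×450×2200, 0.6×345×3360) + 1.0×450×848 = min(594, 695.52) + 381.6 = 975.6 kN. φR_n = 0.75 × 975.6 = 731.7 kN.
Tension rupture (net): A_n = (319 − 3×29)×8 = 1856 mm² (U = 1.0, A_e = A_n). φR_n = 0.75 × 450 × 1856 = 626.4 kN.
Governing: min(1768.1, 1229.6, 731.7, 626.4) = 626.4 kN → net-section rupture.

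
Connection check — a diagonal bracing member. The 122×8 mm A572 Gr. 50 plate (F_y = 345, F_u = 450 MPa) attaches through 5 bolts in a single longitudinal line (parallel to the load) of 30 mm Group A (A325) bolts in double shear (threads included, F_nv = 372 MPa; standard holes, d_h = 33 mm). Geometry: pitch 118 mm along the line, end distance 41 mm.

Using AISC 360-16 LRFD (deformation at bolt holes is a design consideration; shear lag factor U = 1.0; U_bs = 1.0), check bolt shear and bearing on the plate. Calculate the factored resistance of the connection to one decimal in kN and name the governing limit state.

Bolt shear: A_b = π(30)²/4 = 706.86 mm². φR_n = 0.75 × 372 × 706.86 × 5 × 2 = 1972.1 kN.
Bearing (8 mm plate, F_u = 450 MPa): end bolts L_c = 41 − 33/2 = 24.5, R_n = min(1.2×24.5×8×450, 2.4×30×8×450) = 105.84 kN/bolt; interior L_c = 118 − 33 = 85, R_n = 259.2 kN/bolt. φR_n = 0.75 × (1×105.84 + 4×259.2) = 857.0 kN.
Governing: min(1972.1, 857.0) = 857.0 kN → bearing.

857.0 kN (bearing governs)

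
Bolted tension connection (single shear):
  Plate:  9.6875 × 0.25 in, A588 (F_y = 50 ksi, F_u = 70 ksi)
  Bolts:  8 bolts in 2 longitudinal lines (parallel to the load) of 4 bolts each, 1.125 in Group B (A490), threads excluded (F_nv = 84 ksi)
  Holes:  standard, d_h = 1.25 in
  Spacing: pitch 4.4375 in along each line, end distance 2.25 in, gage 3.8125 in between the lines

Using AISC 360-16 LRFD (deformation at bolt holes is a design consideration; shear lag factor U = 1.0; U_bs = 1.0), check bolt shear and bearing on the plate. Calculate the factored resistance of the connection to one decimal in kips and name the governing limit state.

Bolt shear: A_b = π(1.125)²/4 = 0.99402 in². φR_n = 0.75 × 84 × 0.99402 × 8 × 1 = 501.0 kips.
Bearing (0.25 in plate, F_u = 70 ksi): end bolts L_c = 2.25 − 1.25/2 = 1.625, R_n = min(1.2×1.625×0.25×70, 2.4×1.125×0.25×70) = 34.125 kips/bolt; interior L_c = 4.4375 − 1.25 = 3.1875, R_n = 47.25 kips/bolt. φR_n = 0.75 × (2×34.125 + 6×47.25) = 263.8 kips.
Governing: min(501.0, 263.8) = 263.8 kips → bearing.

263.8 kips (bearing governs)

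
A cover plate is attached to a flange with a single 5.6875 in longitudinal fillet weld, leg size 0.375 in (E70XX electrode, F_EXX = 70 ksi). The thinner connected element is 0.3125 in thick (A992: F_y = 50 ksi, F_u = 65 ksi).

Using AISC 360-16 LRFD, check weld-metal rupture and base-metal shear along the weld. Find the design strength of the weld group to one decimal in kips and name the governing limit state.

Weld metal: throat = 0.707×0.375 = 0.26513 in, L = 5.6875 in. φR_n = 0.75 × 0.6 × 70 × 0.26513 × 5.6875 = 47.5 kips.
Base metal shear (0.3125 in plate): yield φR_n = 1.0×0.6×50×0.3125×5.6875 = 53.3 kips; rupture φR_n = 0.75×0.6×65×0.3125×5.6875 = 52.0 kips; take 52.0 kips (rupture).
Governing: min(47.5, 52.0) = 47.5 kips → weld metal.

47.5 kips (weld metal governs)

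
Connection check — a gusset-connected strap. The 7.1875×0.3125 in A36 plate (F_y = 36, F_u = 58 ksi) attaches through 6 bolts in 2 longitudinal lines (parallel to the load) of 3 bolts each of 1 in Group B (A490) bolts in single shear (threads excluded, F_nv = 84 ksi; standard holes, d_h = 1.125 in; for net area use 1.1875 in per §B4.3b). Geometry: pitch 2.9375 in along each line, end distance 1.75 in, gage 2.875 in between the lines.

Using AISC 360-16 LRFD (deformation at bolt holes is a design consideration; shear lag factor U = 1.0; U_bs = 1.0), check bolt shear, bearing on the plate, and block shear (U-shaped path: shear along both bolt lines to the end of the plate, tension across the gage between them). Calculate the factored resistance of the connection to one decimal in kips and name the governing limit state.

Bolt shear: A_b = π(1)²/4 = 0.7854 in². φR_n = 0.75 × 84 × 0.7854 × 6 × 1 = 296.9 kips.
Bearing (0.3125 in plate, F_u = 58 ksi): end bolts L_c = 1.75 − 1.125/2 = 1.1875, R_n = min(1.2×1.1875×0.3125×58, 2.4×1×0.3125×58) = 25.828 kips/bolt; interior L_c = 2.9375 − 1.125 = 1.8125, R_n = 39.422 kips/bolt. φR_n = 0.75 × (2×25.828 + 4×39.422) = 157.0 kips.
Block shear: shear path 2×[1.75+2×2.9375] = 2×7.625 in, A_gv = 4.7656, A_nv = 2×(7.625 − 2.5×1.1875)×0.3125 = 2.9102 in²; tension across gage: (2.875 − 1×1.1875)×0.3125 = 0.52734 in². R_n = min(0.6×58×2.9102, 0.6×36×4.7656) + 1.0×58×0.52734 = min(101.27, 102.94) + 30.586 = 131.86 kips. φR_n = 0.75 × 131.86 = 98.9 kips.
Governing: min(296.9, 157.0, 98.9) = 98.9 kips → block shear.

98.9 kips (block shear governs)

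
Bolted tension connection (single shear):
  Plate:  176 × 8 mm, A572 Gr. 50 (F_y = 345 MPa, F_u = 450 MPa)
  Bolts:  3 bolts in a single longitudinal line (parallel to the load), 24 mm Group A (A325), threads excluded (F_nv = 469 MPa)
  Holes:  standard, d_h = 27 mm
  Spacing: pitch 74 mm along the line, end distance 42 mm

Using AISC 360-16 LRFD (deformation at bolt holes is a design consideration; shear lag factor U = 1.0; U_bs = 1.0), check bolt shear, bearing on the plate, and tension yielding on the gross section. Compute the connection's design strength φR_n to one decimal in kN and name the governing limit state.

396.9 kN (bearing governs)

Bolt shear: A_b = π(24)²/4 = 452.39 mm². φR_n = 0.75 × 469 × 452.39 × 3 × 1 = 477.4 kN.
Bearing (8 mm plate, F_u = 450 MPa): end bolts L_c = 42 − 27/2 = 28.5, R_n = min(1.2×28.5×8×450, 2.4×24×8×450) = 123.12 kN/bolt; interior L_c = 74 − 27 = 47, R_n = 203.04 kN/bolt. φR_n = 0.75 × (1×123.12 + 2×203.04) = 396.9 kN.
Tension yield (gross): A_g = 176×8 = 1408 mm². φR_n = 0.90 × 345 × 1408 = 437.2 kN.
Governing: min(477.4, 396.9, 437.2) = 396.9 kN → bearing.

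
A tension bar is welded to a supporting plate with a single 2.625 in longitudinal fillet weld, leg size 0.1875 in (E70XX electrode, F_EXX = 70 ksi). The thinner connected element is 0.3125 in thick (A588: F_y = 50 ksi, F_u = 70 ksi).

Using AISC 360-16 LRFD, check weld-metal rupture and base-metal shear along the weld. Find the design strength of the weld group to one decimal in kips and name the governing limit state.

11.0 kips (weld metal governs)

Weld metal: throat = 0.707×0.1875 = 0.13256 in, L = 2.625 in. φR_n = 0.75 × 0.6 × 70 × 0.13256 × 2.625 = 11.0 kips.
Base metal shear (0.3125 in plate): yield φR_n = 1.0×0.6×50×0.3125×2.625 = 24.6 kips; rupture φR_n = 0.75×0.6×70×0.3125×2.625 = 25.8 kips; take 24.6 kips (yield).
Governing: min(11.0, 24.6) = 11.0 kips → weld metal.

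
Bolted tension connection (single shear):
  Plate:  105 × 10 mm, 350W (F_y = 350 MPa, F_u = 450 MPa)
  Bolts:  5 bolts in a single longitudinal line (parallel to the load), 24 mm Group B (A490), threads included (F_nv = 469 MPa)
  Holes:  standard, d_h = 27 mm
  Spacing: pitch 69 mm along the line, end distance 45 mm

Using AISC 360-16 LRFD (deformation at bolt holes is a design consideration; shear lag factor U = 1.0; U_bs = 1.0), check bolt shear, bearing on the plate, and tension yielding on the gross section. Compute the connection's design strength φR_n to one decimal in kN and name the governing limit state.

Bolt shear: A_b = π(24)²/4 = 452.39 mm². φR_n = 0.75 × 469 × 452.39 × 5 × 1 = 795.6 kN.
Bearing (10 mm plate, F_u = 450 MPa): end bolts L_c = 45 − 27/2 = 31.5, R_n = min(1.2×31.5×10×450, 2.4×24×10×450) = 170.1 kN/bolt; interior L_c = 69 − 27 = 42, R_n = 226.8 kN/bolt. φR_n = 0.75 × (1×170.1 + 4×226.8) = 808.0 kN.
Tension yield (gross): A_g = 105×10 = 1050 mm². φR_n = 0.90 × 350 × 1050 = 330.8 kN.
Governing: min(795.6, 808.0, 330.8) = 330.8 kN → gross-section yield.

330.8 kN (gross-section yield governs)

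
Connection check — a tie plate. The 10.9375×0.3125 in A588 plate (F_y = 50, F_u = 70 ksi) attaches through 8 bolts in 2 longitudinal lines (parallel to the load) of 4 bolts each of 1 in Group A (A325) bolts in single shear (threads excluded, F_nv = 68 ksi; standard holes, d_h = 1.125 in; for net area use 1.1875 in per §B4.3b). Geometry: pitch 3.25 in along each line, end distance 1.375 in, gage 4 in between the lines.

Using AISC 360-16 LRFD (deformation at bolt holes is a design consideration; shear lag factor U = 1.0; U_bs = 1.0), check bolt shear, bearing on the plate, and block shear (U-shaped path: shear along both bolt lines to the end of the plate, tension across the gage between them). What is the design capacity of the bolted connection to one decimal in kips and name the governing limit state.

183.3 kips (block shear governs)

Bolt shear: A_b = π(1)²/4 = 0.7854 in². φR_n = 0.75 × 68 × 0.7854 × 8 × 1 = 320.4 kips.
Bearing (0.3125 in plate, F_u = 70 ksi): end bolts L_c = 1.375 − 1.125/2 = 0.8125, R_n = min(1.2×0.8125×0.3125×70, 2.4×1×0.3125×70) = 21.328 kips/bolt; interior L_c = 3.25 − 1.125 = 2.125, R_n = 52.5 kips/bolt. φR_n = 0.75 × (2×21.328 + 6×52.5) = 268.2 kips.
Block shear: shear path 2×[1.375+3×3.25] = 2×11.125 in, A_gv = 6.9531, A_nv = 2×(11.125 − 3.5×1.1875)×0.3125 = 4.3555 in²; tension across gage: (4 − 1×1.1875)×0.3125 = 0.87891 in². R_n = min(0.6×70×4.3555, 0.6×50×6.9531) + 1.0×70×0.87891 = min(182.93, 208.59) + 61.524 = 244.45 kips. φR_n = 0.75 × 244.45 = 183.3 kips.
Governing: min(320.4, 268.2, 183.3) = 183.3 kips → block shear.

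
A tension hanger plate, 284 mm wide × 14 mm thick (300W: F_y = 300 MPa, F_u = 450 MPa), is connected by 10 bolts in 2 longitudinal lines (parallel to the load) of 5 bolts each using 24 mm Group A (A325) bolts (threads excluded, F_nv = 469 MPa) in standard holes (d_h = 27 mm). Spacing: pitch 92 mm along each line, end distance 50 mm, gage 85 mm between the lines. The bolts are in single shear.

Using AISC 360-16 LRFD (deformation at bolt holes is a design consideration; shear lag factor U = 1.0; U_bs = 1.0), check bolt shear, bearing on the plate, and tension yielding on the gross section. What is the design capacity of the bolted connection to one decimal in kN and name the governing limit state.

1073.5 kN (gross-section yield governs)

Bolt shear: A_b = π(24)²/4 = 452.39 mm². φR_n = 0.75 × 469 × 452.39 × 10 × 1 = 1591.3 kN.
Bearing (14 mm plate, F_u = 450 MPa): end bolts L_c = 50 − 27/2 = 36.5, R_n = min(1.2×36.5×14×450, 2.4×24×14×450) = 275.94 kN/bolt; interior L_c = 92 − 27 = 65, R_n = 362.88 kN/bolt. φR_n = 0.75 × (2×275.94 + 8×362.88) = 2591.2 kN.
Tension yield (gross): A_g = 284×14 = 3976 mm². φR_n = 0.90 × 300 × 3976 = 1073.5 kN.
Governing: min(1591.3, 2591.2, 1073.5) = 1073.5 kN → gross-section yield.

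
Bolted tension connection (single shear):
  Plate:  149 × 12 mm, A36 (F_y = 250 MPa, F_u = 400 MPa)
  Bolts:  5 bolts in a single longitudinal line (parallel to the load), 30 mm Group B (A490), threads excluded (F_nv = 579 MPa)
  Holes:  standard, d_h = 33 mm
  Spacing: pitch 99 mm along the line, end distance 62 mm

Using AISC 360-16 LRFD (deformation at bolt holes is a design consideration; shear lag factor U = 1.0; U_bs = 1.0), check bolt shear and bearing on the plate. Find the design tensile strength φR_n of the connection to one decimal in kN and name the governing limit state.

1233.4 kN (bearing governs)

Bolt shear: A_b = π(30)²/4 = 706.86 mm². φR_n = 0.75 × 579 × 706.86 × 5 × 1 = 1534.8 kN.
Bearing (12 mm plate, F_u = 400 MPa): end bolts L_c = 62 − 33/2 = 45.5, R_n = min(1.2×45.5×12×400, 2.4×30×12×400) = 262.08 kN/bolt; interior L_c = 99 − 33 = 66, R_n = 345.6 kN/bolt. φR_n = 0.75 × (1×262.08 + 4×345.6) = 1233.4 kN.
Governing: min(1534.8, 1233.4) = 1233.4 kN → bearing.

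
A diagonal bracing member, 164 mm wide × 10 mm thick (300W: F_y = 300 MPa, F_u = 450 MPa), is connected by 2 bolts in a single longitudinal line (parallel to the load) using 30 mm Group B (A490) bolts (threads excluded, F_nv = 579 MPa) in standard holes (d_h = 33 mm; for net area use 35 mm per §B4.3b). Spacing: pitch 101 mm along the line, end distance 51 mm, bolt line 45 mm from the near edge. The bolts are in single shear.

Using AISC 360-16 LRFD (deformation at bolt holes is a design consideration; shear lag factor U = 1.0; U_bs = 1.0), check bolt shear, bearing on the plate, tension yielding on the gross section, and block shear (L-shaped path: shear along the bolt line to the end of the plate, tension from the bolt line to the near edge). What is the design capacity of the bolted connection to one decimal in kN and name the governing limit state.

294.3 kN (block shear governs)

Bolt shear: A_b = π(30)²/4 = 706.86 mm². φR_n = 0.75 × 579 × 706.86 × 2 × 1 = 613.9 kN.
Bearing (10 mm plate, F_u = 450 MPa): end bolts L_c = 51 − 33/2 = 34.5, R_n = min(1.2×34.5×10×450, 2.4×30×10×450) = 186.3 kN/bolt; interior L_c = 101 − 33 = 68, R_n = 324 kN/bolt. φR_n = 0.75 × (1×186.3 + 1×324) = 382.7 kN.
Tension yield (gross): A_g = 164×10 = 1640 mm². φR_n = 0.90 × 300 × 1640 = 442.8 kN.
Block shear: shear path 1×[51+1×101] = 1×152 mm, A_gv = 1520, A_nv = 1×(152 − 1.5×35)×10 = 995 mm²; tension to near edge: (45 − 0.5×35)×10 = 275 mm². R_n = min(0.6×450×995, 0.6×300×1520) + 1.0×450×275 = min(268.65, 273.6) + 123.75 = 392.4 kN. φR_n = 0.75 × 392.4 = 294.3 kN.
Governing: min(613.9, 382.7, 442.8, 294.3) = 294.3 kN → block shear.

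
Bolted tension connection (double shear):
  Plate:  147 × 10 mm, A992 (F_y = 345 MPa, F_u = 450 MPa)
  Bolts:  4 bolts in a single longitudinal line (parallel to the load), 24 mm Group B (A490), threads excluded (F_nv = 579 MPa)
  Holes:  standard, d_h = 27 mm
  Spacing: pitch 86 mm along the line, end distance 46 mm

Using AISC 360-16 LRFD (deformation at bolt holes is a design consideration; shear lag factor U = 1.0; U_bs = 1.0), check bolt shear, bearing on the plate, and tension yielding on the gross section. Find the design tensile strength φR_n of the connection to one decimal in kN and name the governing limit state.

456.4 kN (gross-section yield governs)

Bolt shear: A_b = π(24)²/4 = 452.39 mm². φR_n = 0.75 × 579 × 452.39 × 4 × 2 = 1571.6 kN.
Bearing (10 mm plate, F_u = 450 MPa): end bolts L_c = 46 − 27/2 = 32.5, R_n = min(1.2×32.5×10×450, 2.4×24×10×450) = 175.5 kN/bolt; interior L_c = 86 − 27 = 59, R_n = 259.2 kN/bolt. φR_n = 0.75 × (1×175.5 + 3×259.2) = 714.8 kN.
Tension yield (gross): A_g = 147×10 = 1470 mm². φR_n = 0.90 × 345 × 1470 = 456.4 kN.
Governing: min(1571.6, 714.8, 456.4) = 456.4 kN → gross-section yield.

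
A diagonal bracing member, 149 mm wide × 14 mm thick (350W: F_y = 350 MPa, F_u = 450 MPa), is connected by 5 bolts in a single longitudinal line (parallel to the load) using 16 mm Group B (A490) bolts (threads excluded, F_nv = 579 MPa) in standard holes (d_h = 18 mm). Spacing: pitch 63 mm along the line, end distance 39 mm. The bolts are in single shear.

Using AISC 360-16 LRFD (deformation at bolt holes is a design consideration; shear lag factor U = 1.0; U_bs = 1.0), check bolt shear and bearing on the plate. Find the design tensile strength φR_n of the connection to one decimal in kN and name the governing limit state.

436.6 kN (bolt shear governs)

Bolt shear: A_b = π(16)²/4 = 201.06 mm². φR_n = 0.75 × 579 × 201.06 × 5 × 1 = 436.6 kN.
Bearing (14 mm plate, F_u = 450 MPa): end bolts L_c = 39 − 18/2 = 30, R_n = min(1.2×30×14×450, 2.4×16×14×450) = 226.8 kN/bolt; interior L_c = 63 − 18 = 45, R_n = 241.92 kN/bolt. φR_n = 0.75 × (1×226.8 + 4×241.92) = 895.9 kN.
Governing: min(436.6, 895.9) = 436.6 kN → bolt shear.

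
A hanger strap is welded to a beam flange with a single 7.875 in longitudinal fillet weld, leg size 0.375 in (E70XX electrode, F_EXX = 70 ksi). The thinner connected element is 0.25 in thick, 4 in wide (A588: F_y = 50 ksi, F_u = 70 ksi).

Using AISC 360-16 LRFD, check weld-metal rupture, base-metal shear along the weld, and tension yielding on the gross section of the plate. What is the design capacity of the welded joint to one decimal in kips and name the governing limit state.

45.0 kips (gross-section yield governs)

Weld metal: throat = 0.707×0.375 = 0.26513 in, L = 7.875 in. φR_n = 0.75 × 0.6 × 70 × 0.26513 × 7.875 = 65.8 kips.
Base metal shear (0.25 in plate): yield φR_n = 1.0×0.6×50×0.25×7.875 = 59.1 kips; rupture φR_n = 0.75×0.6×70×0.25×7.875 = 62.0 kips; take 59.1 kips (yield).
Tension yield (gross): A_g = 4×0.25 = 1 in². φR_n = 0.90 × 50 × 1 = 45.0 kips.
Governing: min(65.8, 59.1, 45.0) = 45.0 kips → gross-section yield.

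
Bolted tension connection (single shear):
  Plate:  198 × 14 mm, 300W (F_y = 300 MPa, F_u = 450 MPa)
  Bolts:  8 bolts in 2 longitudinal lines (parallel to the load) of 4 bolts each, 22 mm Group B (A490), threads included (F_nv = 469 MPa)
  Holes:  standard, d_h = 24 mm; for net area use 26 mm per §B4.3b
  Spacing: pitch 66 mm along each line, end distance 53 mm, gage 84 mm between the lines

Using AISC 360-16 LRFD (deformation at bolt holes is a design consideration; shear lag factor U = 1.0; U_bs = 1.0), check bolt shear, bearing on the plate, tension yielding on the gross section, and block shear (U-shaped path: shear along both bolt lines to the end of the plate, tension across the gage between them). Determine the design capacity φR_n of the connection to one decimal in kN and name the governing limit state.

Bolt shear: A_b = π(22)²/4 = 380.13 mm². φR_n = 0.75 × 469 × 380.13 × 8 × 1 = 1069.7 kN.
Bearing (14 mm plate, F_u = 450 MPa): end bolts L_c = 53 − 24/2 = 41, R_n = min(1.2×41×14×450, 2.4×22×14×450) = 309.96 kN/bolt; interior L_c = 66 − 24 = 42, R_n = 317.52 kN/bolt. φR_n = 0.75 × (2×309.96 + 6×317.52) = 1893.8 kN.
Tension yield (gross): A_g = 198×14 = 2772 mm². φR_n = 0.90 × 300 × 2772 = 748.4 kN.
Block shear: shear path 2×[53+3×66] = 2×251 mm, A_gv = 7028, A_nv = 2×(251 − 3.5×26)×14 = 4480 mm²; tension across gage: (84 − 1×26)×14 = 812 mm². R_n = min(0.6×450×4480, 0.6×300×7028) + 1.0×450×812 = min(1209.6, 1265) + 365.4 = 1575 kN. φR_n = 0.75 × 1575 = 1181.3 kN.
Governing: min(1069.7, 1893.8, 748.4, 1181.3) = 748.4 kN → gross-section yield.

748.4 kN (gross-section yield governs)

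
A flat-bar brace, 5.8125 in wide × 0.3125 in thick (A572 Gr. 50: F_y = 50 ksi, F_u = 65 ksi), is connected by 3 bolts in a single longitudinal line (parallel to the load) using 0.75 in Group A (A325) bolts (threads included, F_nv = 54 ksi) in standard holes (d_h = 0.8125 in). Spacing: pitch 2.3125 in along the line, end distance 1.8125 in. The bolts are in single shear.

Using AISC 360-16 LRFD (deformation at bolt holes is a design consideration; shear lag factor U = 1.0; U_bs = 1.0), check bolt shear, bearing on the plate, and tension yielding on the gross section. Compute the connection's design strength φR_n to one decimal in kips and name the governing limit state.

Bolt shear: A_b = π(0.75)²/4 = 0.44179 in². φR_n = 0.75 × 54 × 0.44179 × 3 × 1 = 53.7 kips.
Bearing (0.3125 in plate, F_u = 65 ksi): end bolts L_c = 1.8125 − 0.8125/2 = 1.40625, R_n = min(1.2×1.40625×0.3125×65, 2.4×0.75×0.3125×65) = 34.277 kips/bolt; interior L_c = 2.3125 − 0.8125 = 1.5, R_n = 36.563 kips/bolt. φR_n = 0.75 × (1×34.277 + 2×36.563) = 80.6 kips.
Tension yield (gross): A_g = 5.8125×0.3125 = 1.8164 in². φR_n = 0.90 × 50 × 1.8164 = 81.7 kips.
Governing: min(53.7, 80.6, 81.7) = 53.7 kips → bolt shear.

53.7 kips (bolt shear governs)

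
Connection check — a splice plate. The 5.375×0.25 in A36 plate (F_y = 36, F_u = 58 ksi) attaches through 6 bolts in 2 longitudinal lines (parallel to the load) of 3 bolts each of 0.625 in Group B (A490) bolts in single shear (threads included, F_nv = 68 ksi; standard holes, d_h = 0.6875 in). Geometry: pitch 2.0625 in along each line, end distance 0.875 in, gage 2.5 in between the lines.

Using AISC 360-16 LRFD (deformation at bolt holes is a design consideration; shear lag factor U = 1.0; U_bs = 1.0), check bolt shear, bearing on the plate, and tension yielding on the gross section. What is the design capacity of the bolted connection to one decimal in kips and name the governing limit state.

Bolt shear: A_b = π(0.625)²/4 = 0.3068 in². φR_n = 0.75 × 68 × 0.3068 × 6 × 1 = 93.9 kips.
Bearing (0.25 in plate, F_u = 58 ksi): end bolts L_c = 0.875 − 0.6875/2 = 0.53125, R_n = min(1.2×0.53125×0.25×58, 2.4×0.625×0.25×58) = 9.2438 kips/bolt; interior L_c = 2.0625 − 0.6875 = 1.375, R_n = 21.75 kips/bolt. φR_n = 0.75 × (2×9.2438 + 4×21.75) = 79.1 kips.
Tension yield (gross): A_g = 5.375×0.25 = 1.3438 in². φR_n = 0.90 × 36 × 1.3438 = 43.5 kips.
Governing: min(93.9, 79.1, 43.5) = 43.5 kips → gross-section yield.

43.5 kips (gross-section yield governs)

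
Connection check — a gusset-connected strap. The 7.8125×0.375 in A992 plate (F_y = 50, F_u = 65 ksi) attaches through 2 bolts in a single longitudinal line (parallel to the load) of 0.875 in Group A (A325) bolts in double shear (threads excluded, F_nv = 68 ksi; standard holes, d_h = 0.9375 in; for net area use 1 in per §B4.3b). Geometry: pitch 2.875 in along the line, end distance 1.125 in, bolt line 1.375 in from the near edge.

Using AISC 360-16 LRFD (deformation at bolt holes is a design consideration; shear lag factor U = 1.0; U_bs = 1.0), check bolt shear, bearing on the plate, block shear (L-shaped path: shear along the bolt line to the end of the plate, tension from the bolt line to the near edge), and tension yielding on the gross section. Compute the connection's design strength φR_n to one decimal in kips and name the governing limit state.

43.4 kips (block shear governs)

Bolt shear: A_b = π(0.875)²/4 = 0.60132 in². φR_n = 0.75 × 68 × 0.60132 × 2 × 2 = 122.7 kips.
Bearing (0.375 in plate, F_u = 65 ksi): end bolts L_c = 1.125 − 0.9375/2 = 0.65625, R_n = min(1.2×0.65625×0.375×65, 2.4×0.875×0.375×65) = 19.195 kips/bolt; interior L_c = 2.875 − 0.9375 = 1.9375, R_n = 51.188 kips/bolt. φR_n = 0.75 × (1×19.195 + 1×51.188) = 52.8 kips.
Block shear: shear path 1×[1.125+1×2.875] = 1×4 in, A_gv = 1.5, A_nv = 1×(4 − 1.5×1)×0.375 = 0.9375 in²; tension to near edge: (1.375 − 0.5×1)×0.375 = 0.32813 in². R_n = min(0.6×65×0.9375, 0.6×50×1.5) + 1.0×65×0.32813 = min(36.563, 45) + 21.328 = 57.891 kips. φR_n = 0.75 × 57.891 = 43.4 kips.
Tension yield (gross): A_g = 7.8125×0.375 = 2.9297 in². φR_n = 0.90 × 50 × 2.9297 = 131.8 kips.
Governing: min(122.7, 52.8, 43.4, 131.8) = 43.4 kips → block shear.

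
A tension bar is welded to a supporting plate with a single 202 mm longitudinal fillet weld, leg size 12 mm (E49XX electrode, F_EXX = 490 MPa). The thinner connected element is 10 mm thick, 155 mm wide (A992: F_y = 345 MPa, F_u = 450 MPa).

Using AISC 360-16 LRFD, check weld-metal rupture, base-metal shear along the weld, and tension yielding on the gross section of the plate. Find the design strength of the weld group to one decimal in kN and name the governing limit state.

Weld metal: throat = 0.707×12 = 8.484 mm, L = 202 mm. φR_n = 0.75 × 0.6 × 490 × 8.484 × 202 = 377.9 kN.
Base metal shear (10 mm plate): yield φR_n = 1.0×0.6×345×10×202 = 418.1 kN; rupture φR_n = 0.75×0.6×450×10×202 = 409.1 kN; take 409.1 kN (rupture).
Tension yield (gross): A_g = 155×10 = 1550 mm². φR_n = 0.90 × 345 × 1550 = 481.3 kN.
Governing: min(377.9, 409.1, 481.3) = 377.9 kN → weld metal.

377.9 kN (weld metal governs)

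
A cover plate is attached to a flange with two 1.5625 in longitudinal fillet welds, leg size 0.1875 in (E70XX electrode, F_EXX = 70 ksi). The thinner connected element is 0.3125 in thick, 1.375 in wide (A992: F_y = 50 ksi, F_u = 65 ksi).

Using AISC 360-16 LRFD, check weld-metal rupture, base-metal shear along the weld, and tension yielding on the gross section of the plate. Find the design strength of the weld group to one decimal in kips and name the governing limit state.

Weld metal: throat = 0.707×0.1875 = 0.13256 in, L = 2×1.5625 = 3.125 in. φR_n = 0.75 × 0.6 × 70 × 0.13256 × 3.125 = 13.0 kips.
Base metal shear (0.3125 in plate): yield φR_n = 1.0×0.6×50×0.3125×3.125 = 29.3 kips; rupture φR_n = 0.75×0.6×65×0.3125×3.125 = 28.6 kips; take 28.6 kips (rupture).
Tension yield (gross): A_g = 1.375×0.3125 = 0.42969 in². φR_n = 0.90 × 50 × 0.42969 = 19.3 kips.
Governing: min(13.0, 28.6, 19.3) = 13.0 kips → weld metal.

13.0 kips (weld metal governs)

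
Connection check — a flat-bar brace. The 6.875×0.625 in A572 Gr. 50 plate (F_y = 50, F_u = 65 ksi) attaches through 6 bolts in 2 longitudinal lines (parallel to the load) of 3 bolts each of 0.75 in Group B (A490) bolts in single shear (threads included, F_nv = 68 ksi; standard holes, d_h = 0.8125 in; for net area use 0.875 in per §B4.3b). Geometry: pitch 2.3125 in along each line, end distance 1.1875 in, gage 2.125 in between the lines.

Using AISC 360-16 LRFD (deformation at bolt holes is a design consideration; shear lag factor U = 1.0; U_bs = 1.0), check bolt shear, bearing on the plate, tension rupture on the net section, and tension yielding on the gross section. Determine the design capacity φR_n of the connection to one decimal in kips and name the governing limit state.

135.2 kips (bolt shear governs)

Bolt shear: A_b = π(0.75)²/4 = 0.44179 in². φR_n = 0.75 × 68 × 0.44179 × 6 × 1 = 135.2 kips.
Bearing (0.625 in plate, F_u = 65 ksi): end bolts L_c = 1.1875 − 0.8125/2 = 0.78125, R_n = min(1.2×0.78125×0.625×65, 2.4×0.75×0.625×65) = 38.086 kips/bolt; interior L_c = 2.3125 − 0.8125 = 1.5, R_n = 73.125 kips/bolt. φR_n = 0.75 × (2×38.086 + 4×73.125) = 276.5 kips.
Tension rupture (net): A_n = (6.875 − 2×0.875)×0.625 = 3.2031 in² (U = 1.0, A_e = A_n). φR_n = 0.75 × 65 × 3.2031 = 156.2 kips.
Tension yield (gross): A_g = 6.875×0.625 = 4.2969 in². φR_n = 0.90 × 50 × 4.2969 = 193.4 kips.
Governing: min(135.2, 276.5, 156.2, 193.4) = 135.2 kips → bolt shear.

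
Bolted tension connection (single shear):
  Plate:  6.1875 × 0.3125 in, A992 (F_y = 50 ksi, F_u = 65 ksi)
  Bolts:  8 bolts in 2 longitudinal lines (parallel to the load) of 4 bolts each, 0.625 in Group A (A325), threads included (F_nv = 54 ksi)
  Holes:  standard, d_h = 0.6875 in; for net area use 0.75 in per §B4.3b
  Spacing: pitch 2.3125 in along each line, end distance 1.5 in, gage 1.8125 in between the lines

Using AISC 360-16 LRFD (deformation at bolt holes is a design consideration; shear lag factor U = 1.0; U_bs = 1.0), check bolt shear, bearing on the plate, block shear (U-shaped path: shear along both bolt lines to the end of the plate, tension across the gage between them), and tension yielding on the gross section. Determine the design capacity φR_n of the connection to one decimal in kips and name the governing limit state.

Bolt shear: A_b = π(0.625)²/4 = 0.3068 in². φR_n = 0.75 × 54 × 0.3068 × 8 × 1 = 99.4 kips.
Bearing (0.3125 in plate, F_u = 65 ksi): end bolts L_c = 1.5 − 0.6875/2 = 1.15625, R_n = min(1.2×1.15625×0.3125×65, 2.4×0.625×0.3125×65) = 28.184 kips/bolt; interior L_c = 2.3125 − 0.6875 = 1.625, R_n = 30.469 kips/bolt. φR_n = 0.75 × (2×28.184 + 6×30.469) = 179.4 kips.
Block shear: shear path 2×[1.5+3×2.3125] = 2×8.4375 in, A_gv = 5.2734, A_nv = 2×(8.4375 − 3.5×0.75)×0.3125 = 3.6328 in²; tension across gage: (1.8125 − 1×0.75)×0.3125 = 0.33203 in². R_n = min(0.6×65×3.6328, 0.6×50×5.2734) + 1.0×65×0.33203 = min(141.68, 158.2) + 21.582 = 163.26 kips. φR_n = 0.75 × 163.26 = 122.4 kips.
Tension yield (gross): A_g = 6.1875×0.3125 = 1.9336 in². φR_n = 0.90 × 50 × 1.9336 = 87.0 kips.
Governing: min(99.4, 179.4, 122.4, 87.0) = 87.0 kips → gross-section yield.

87.0 kips (gross-section yield governs)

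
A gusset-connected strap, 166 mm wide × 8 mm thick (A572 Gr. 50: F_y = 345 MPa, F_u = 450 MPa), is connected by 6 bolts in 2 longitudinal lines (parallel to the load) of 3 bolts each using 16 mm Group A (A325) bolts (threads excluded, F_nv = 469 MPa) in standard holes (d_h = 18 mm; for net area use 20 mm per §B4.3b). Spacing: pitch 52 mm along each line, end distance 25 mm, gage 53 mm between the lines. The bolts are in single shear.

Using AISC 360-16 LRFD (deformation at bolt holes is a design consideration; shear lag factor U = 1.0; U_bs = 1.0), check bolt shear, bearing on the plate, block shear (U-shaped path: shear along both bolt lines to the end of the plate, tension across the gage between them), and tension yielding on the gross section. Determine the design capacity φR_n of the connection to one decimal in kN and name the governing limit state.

345.1 kN (block shear governs)

Bolt shear: A_b = π(16)²/4 = 201.06 mm². φR_n = 0.75 × 469 × 201.06 × 6 × 1 = 424.3 kN.
Bearing (8 mm plate, F_u = 450 MPa): end bolts L_c = 25 − 18/2 = 16, R_n = min(1.2×16×8×450, 2.4×16×8×450) = 69.12 kN/bolt; interior L_c = 52 − 18 = 34, R_n = 138.24 kN/bolt. φR_n = 0.75 × (2×69.12 + 4×138.24) = 518.4 kN.
Block shear: shear path 2×[25+2×52] = 2×129 mm, A_gv = 2064, A_nv = 2×(129 − 2.5×20)×8 = 1264 mm²; tension across gage: (53 − 1×20)×8 = 264 mm². R_n = min(0.6×450×1264, 0.6×345×2064) + 1.0×450×264 = min(341.28, 427.25) + 118.8 = 460.08 kN. φR_n = 0.75 × 460.08 = 345.1 kN.
Tension yield (gross): A_g = 166×8 = 1328 mm². φR_n = 0.90 × 345 × 1328 = 412.3 kN.
Governing: min(424.3, 518.4, 345.1, 412.3) = 345.1 kN → block shear.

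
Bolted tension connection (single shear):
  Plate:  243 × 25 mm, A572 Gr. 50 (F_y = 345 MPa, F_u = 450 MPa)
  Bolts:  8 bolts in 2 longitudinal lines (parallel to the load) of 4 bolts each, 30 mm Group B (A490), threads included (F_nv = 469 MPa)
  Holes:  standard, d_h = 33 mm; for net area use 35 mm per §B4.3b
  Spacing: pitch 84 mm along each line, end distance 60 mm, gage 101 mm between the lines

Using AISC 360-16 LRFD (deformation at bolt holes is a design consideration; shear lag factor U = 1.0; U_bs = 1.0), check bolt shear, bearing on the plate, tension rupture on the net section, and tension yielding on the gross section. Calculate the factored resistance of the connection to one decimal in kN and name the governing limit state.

Bolt shear: A_b = π(30)²/4 = 706.86 mm². φR_n = 0.75 × 469 × 706.86 × 8 × 1 = 1989.1 kN.
Bearing (25 mm plate, F_u = 450 MPa): end bolts L_c = 60 − 33/2 = 43.5, R_n = min(1.2×43.5×25×450, 2.4×30×25×450) = 587.25 kN/bolt; interior L_c = 84 − 33 = 51, R_n = 688.5 kN/bolt. φR_n = 0.75 × (2×587.25 + 6×688.5) = 3979.1 kN.
Tension rupture (net): A_n = (243 − 2×35)×25 = 4325 mm² (U = 1.0, A_e = A_n). φR_n = 0.75 × 450 × 4325 = 1459.7 kN.
Tension yield (gross): A_g = 243×25 = 6075 mm². φR_n = 0.90 × 345 × 6075 = 1886.3 kN.
Governing: min(1989.1, 3979.1, 1459.7, 1886.3) = 1459.7 kN → net-section rupture.

1459.7 kN (net-section rupture governs)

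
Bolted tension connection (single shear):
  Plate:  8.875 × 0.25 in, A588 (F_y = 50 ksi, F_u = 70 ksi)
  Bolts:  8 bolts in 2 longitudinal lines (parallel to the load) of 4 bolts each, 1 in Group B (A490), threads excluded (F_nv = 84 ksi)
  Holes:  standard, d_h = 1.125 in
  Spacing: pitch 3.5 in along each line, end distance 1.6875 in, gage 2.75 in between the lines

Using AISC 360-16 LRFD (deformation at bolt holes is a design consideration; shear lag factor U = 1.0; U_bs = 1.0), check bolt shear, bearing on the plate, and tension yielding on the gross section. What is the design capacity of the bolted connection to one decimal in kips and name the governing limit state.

99.8 kips (gross-section yield governs)

Bolt shear: A_b = π(1)²/4 = 0.7854 in². φR_n = 0.75 × 84 × 0.7854 × 8 × 1 = 395.8 kips.
Bearing (0.25 in plate, F_u = 70 ksi): end bolts L_c = 1.6875 − 1.125/2 = 1.125, R_n = min(1.2×1.125×0.25×70, 2.4×1×0.25×70) = 23.625 kips/bolt; interior L_c = 3.5 − 1.125 = 2.375, R_n = 42 kips/bolt. φR_n = 0.75 × (2×23.625 + 6×42) = 224.4 kips.
Tension yield (gross): A_g = 8.875×0.25 = 2.2188 in². φR_n = 0.90 × 50 × 2.2188 = 99.8 kips.
Governing: min(395.8, 224.4, 99.8) = 99.8 kips → gross-section yield.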